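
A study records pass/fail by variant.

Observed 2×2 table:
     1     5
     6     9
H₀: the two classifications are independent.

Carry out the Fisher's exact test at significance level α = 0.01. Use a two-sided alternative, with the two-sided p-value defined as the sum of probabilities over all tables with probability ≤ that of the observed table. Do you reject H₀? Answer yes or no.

reject H₀: no

Margins: r₁=6, r₂=15, c₁=7, c₂=14, n=21
p_obs = C(6,1)·C(15,6)/C(21,7); sum pmf over tables with pmf ≤ p_obs
p-value (two-sided) = 0.61262
At α=0.01: p ≥ α → fail to reject H₀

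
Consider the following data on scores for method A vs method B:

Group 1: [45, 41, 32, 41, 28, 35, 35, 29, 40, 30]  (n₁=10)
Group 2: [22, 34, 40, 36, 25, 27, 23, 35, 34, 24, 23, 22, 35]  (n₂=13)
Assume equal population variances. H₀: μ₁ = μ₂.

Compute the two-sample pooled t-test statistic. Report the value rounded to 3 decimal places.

test statistic = 2.425

x̄₁=35.600, s₁=5.892, n₁=10
x̄₂=29.231, s₂=6.496, n₂=13
s_p² = [9·5.892² + 12·6.496²]/21 = 38.9861
SE = √(s_p²·(1/10+1/13)) = 2.6263
t = (35.600−29.231)/2.6263 = 2.4252
df = 21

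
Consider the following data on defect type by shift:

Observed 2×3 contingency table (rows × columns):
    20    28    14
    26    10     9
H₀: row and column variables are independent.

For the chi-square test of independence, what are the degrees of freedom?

degrees of freedom = 2

df = (r−1)(c−1) = (2−1)·(3−1) = 2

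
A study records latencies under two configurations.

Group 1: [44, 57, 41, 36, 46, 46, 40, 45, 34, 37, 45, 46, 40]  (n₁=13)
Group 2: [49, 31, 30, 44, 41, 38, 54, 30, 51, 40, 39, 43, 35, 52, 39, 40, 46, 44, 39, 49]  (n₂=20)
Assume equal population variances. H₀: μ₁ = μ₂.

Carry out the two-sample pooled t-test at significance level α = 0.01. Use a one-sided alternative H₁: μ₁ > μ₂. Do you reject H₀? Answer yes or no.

x̄₁=42.846, s₁=5.914, n₁=13
x̄₂=41.700, s₂=7.094, n₂=20
s_p² = [12·5.914² + 19·7.094²]/31 = 44.3836
SE = √(s_p²·(1/13+1/20)) = 2.3735
t = (42.846−41.700)/2.3735 = 0.4829
df = 31
p-value (one-sided, H₁ greater) = 0.31628
At α=0.01: p ≥ α → fail to reject H₀

reject H₀: no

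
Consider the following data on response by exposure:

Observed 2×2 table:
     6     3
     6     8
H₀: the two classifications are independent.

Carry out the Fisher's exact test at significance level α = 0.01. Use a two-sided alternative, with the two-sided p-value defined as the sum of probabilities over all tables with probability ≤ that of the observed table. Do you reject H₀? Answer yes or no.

Margins: r₁=9, r₂=14, c₁=12, c₂=11, n=23
p_obs = C(9,6)·C(14,6)/C(23,12); sum pmf over tables with pmf ≤ p_obs
p-value (two-sided) = 0.40032
At α=0.01: p ≥ α → fail to reject H₀

reject H₀: no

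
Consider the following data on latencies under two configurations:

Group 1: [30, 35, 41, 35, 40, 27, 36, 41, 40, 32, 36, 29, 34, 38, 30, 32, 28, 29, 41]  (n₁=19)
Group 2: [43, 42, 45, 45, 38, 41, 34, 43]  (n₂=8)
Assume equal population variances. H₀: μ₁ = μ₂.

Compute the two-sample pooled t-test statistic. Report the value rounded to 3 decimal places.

x̄₁=34.421, s₁=4.811, n₁=19
x̄₂=41.375, s₂=3.739, n₂=8
s_p² = [18·4.811² + 7·3.739²]/25 = 20.5803
SE = √(s_p²·(1/19+1/8)) = 1.9120
t = (34.421−41.375)/1.9120 = -3.6370
df = 25

test statistic = -3.637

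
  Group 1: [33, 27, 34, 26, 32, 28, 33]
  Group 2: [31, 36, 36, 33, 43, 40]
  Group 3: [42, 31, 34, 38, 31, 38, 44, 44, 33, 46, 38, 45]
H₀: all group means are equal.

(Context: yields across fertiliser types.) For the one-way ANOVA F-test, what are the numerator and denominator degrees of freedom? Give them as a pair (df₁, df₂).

k = 3 groups, N = 25 total
df = (k−1, N−k) = (3−1, 25−3) = (2, 22)

degrees of freedom = [2, 22]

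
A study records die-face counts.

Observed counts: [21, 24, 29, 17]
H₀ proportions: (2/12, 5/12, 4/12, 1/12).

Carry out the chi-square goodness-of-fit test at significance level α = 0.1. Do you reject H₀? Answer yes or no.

reject H₀: yes

n = 91; E_i = n·p_i = [15.17, 37.92, 30.33, 7.58]
χ² = (21−15.17)²/15.17 + (24−37.92)²/37.92 + (29−30.33)²/30.33 + (17−7.58)²/7.58 = 19.1033
df = 3
p-value (upper-tail) = 0.00026
At α=0.1: p < α → reject H₀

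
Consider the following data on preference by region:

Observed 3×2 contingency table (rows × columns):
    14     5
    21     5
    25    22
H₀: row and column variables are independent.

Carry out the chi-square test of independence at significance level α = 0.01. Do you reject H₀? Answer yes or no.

reject H₀: no

Row totals [19, 26, 47], col totals [60, 32], n=92
χ² = (14−12.39)²/12.39 + (5−6.61)²/6.61 + (21−16.96)²/16.96 + (5−9.04)²/9.04 + (25−30.65)²/30.65 + (22−16.35)²/16.35 = 6.3690
df = 2
p-value (upper-tail) = 0.04140
At α=0.01: p ≥ α → fail to reject H₀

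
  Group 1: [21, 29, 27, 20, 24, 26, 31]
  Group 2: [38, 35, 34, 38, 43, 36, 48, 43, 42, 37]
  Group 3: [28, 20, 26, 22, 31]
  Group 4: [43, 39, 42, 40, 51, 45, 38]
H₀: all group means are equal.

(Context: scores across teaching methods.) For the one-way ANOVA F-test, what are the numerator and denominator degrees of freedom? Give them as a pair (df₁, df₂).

k = 4 groups, N = 29 total
df = (k−1, N−k) = (4−1, 29−4) = (3, 25)

degrees of freedom = [3, 25]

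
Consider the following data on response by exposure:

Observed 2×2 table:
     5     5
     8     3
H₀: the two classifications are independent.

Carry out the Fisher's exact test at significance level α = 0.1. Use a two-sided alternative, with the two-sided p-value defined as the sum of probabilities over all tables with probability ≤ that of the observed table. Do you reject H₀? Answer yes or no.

Margins: r₁=10, r₂=11, c₁=13, c₂=8, n=21
p_obs = C(10,5)·C(11,8)/C(21,13); sum pmf over tables with pmf ≤ p_obs
p-value (two-sided) = 0.38700
At α=0.1: p ≥ α → fail to reject H₀

reject H₀: no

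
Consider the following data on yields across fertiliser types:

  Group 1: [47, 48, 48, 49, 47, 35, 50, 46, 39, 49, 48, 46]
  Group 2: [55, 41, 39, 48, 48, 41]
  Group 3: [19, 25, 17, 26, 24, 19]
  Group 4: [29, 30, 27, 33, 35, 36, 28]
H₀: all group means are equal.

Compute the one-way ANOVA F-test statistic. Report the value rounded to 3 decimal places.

Group means [46.00, 45.33, 21.67, 31.14], grand mean 37.806
SSB = Σnᵢ(x̄ᵢ−x̄)² = 3019.315; SSW = ΣΣ(x−x̄ᵢ)² = 549.524
MSB = 3019.315/3 = 1006.4383; MSW = 549.524/27 = 20.3527
F = MSB/MSW = 49.4498
df = (3, 27)

test statistic = 49.450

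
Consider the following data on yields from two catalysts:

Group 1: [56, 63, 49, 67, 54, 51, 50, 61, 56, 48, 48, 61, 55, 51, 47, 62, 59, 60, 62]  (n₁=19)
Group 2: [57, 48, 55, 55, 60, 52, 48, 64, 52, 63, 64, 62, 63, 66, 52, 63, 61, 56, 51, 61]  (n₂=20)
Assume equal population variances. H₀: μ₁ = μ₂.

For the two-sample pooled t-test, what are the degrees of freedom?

degrees of freedom = 37

df = n₁ + n₂ − 2 = 19 + 20 − 2 = 37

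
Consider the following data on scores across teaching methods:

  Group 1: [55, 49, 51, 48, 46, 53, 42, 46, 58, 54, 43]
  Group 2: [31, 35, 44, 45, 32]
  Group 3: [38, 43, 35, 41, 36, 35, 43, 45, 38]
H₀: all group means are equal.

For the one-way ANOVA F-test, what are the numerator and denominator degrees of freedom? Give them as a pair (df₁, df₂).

k = 3 groups, N = 25 total
df = (k−1, N−k) = (3−1, 25−3) = (2, 22)

degrees of freedom = [2, 22]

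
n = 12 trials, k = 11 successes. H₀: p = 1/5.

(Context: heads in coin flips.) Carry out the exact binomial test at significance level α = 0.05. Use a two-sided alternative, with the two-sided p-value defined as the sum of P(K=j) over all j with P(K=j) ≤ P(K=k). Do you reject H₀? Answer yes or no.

Exact binomial: n=12, k=11, p₀=1/5=0.2000
P(X=j) = C(n,j)·p₀^j·(1−p₀)^(n−j); p = Σ P(X=j) over j with P(X=j) ≤ P(X=11)
p-value (two-sided) = 0.00000
At α=0.05: p < α → reject H₀

reject H₀: yes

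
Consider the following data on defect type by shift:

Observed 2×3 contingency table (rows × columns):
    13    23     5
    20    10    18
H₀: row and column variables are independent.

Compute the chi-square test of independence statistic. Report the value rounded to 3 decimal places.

test statistic = 13.487

Row totals [41, 48], col totals [33, 33, 23], n=89
χ² = (13−15.20)²/15.20 + (23−15.20)²/15.20 + (5−10.60)²/10.60 + (20−17.80)²/17.80 + (10−17.80)²/17.80 + (18−12.40)²/12.40 = 13.4868
df = 2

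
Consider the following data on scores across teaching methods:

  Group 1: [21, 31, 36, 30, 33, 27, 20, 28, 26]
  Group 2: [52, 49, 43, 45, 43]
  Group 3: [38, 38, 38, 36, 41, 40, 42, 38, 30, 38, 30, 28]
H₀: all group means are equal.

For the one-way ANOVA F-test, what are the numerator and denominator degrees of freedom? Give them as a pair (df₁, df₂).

k = 3 groups, N = 26 total
df = (k−1, N−k) = (3−1, 26−3) = (2, 23)

degrees of freedom = [2, 23]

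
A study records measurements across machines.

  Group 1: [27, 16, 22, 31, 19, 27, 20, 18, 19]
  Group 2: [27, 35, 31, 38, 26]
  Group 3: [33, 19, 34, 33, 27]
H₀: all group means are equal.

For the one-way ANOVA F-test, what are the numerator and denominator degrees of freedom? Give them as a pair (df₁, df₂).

k = 3 groups, N = 19 total
df = (k−1, N−k) = (3−1, 19−3) = (2, 16)

degrees of freedom = [2, 16]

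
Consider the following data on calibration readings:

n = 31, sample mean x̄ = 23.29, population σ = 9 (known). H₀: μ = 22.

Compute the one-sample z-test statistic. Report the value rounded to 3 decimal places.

test statistic = 0.798

SE = σ/√n = 9/√31 = 1.6164
z = (x̄−μ₀)/SE = (23.29−22)/1.6164 = 0.7980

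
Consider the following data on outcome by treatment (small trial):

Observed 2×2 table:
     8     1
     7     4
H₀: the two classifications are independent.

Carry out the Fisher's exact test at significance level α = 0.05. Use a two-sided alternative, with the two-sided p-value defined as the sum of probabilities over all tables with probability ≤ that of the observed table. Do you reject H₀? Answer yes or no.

Margins: r₁=9, r₂=11, c₁=15, c₂=5, n=20
p_obs = C(9,8)·C(11,7)/C(20,15); sum pmf over tables with pmf ≤ p_obs
p-value (two-sided) = 0.31889
At α=0.05: p ≥ α → fail to reject H₀

reject H₀: no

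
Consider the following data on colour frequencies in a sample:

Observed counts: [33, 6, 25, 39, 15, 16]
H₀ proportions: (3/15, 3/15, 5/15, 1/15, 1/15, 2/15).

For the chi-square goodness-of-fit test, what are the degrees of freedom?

df = k − 1 = 6 − 1 = 5

degrees of freedom = 5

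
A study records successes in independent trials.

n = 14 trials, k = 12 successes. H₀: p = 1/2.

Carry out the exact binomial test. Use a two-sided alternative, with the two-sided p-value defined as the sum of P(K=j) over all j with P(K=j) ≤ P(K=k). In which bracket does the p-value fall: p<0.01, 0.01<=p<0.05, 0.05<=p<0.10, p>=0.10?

Exact binomial: n=14, k=12, p₀=1/2=0.5000
P(X=j) = C(n,j)·p₀^j·(1−p₀)^(n−j); p = Σ P(X=j) over j with P(X=j) ≤ P(X=12)
p-value (two-sided) = 0.01294
→ bracket: 0.01<=p<0.05

p-value bracket: 0.01<=p<0.05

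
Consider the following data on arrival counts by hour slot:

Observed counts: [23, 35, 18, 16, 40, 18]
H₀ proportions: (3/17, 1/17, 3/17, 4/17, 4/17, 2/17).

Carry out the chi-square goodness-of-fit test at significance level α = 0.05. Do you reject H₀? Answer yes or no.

reject H₀: yes

n = 150; E_i = n·p_i = [26.47, 8.82, 26.47, 35.29, 35.29, 17.65]
χ² = (23−26.47)²/26.47 + (35−8.82)²/8.82 + (18−26.47)²/26.47 + (16−35.29)²/35.29 + (40−35.29)²/35.29 + (18−17.65)²/17.65 = 92.0044
df = 5
p-value (upper-tail) = 0.00000
At α=0.05: p < α → reject H₀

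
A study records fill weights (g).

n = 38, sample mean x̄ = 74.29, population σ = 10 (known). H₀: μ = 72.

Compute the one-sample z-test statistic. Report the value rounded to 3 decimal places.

test statistic = 1.412

SE = σ/√n = 10/√38 = 1.6222
z = (x̄−μ₀)/SE = (74.29−72)/1.6222 = 1.4117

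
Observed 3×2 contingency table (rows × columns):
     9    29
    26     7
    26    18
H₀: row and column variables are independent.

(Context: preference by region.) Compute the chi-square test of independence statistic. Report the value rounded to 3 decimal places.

Row totals [38, 33, 44], col totals [61, 54], n=115
χ² = (9−20.16)²/20.16 + (29−17.84)²/17.84 + (26−17.50)²/17.50 + (7−15.50)²/15.50 + (26−23.34)²/23.34 + (18−20.66)²/20.66 = 22.5778
df = 2

test statistic = 22.578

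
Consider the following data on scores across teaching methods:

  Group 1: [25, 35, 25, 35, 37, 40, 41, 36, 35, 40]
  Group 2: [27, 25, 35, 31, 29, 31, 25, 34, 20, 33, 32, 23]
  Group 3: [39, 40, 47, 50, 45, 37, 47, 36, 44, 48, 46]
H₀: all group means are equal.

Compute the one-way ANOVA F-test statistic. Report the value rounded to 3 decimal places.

Group means [34.90, 28.75, 43.55], grand mean 35.545
SSB = Σnᵢ(x̄ᵢ−x̄)² = 1262.305; SSW = ΣΣ(x−x̄ᵢ)² = 763.877
MSB = 1262.305/2 = 631.1523; MSW = 763.877/30 = 25.4626
F = MSB/MSW = 24.7874
df = (2, 30)

test statistic = 24.787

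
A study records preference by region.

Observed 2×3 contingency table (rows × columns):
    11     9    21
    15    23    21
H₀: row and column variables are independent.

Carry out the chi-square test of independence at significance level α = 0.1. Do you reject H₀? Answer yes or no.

reject H₀: no

Row totals [41, 59], col totals [26, 32, 42], n=100
χ² = (11−10.66)²/10.66 + (9−13.12)²/13.12 + (21−17.22)²/17.22 + (15−15.34)²/15.34 + (23−18.88)²/18.88 + (21−24.78)²/24.78 = 3.6176
df = 2
p-value (upper-tail) = 0.16385
At α=0.1: p ≥ α → fail to reject H₀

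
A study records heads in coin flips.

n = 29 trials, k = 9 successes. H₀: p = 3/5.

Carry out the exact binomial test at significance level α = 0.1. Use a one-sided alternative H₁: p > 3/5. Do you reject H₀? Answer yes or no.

Exact binomial: n=29, k=9, p₀=3/5=0.6000
P(X≥9) from Σ C(n,i)·p₀^i·(1−p₀)^(n−i)
p-value (one-sided, H₁ greater) = 0.99959
At α=0.1: p ≥ α → fail to reject H₀

reject H₀: no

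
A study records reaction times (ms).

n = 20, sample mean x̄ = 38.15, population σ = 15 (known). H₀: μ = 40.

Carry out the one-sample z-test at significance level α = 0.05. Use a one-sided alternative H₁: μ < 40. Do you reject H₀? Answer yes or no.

SE = σ/√n = 15/√20 = 3.3541
z = (x̄−μ₀)/SE = (38.15−40)/3.3541 = -0.5516
p-value (one-sided, H₁ less) = 0.29062
At α=0.05: p ≥ α → fail to reject H₀

reject H₀: no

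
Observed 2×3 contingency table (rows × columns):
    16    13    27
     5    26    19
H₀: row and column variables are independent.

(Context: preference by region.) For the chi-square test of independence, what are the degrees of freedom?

degrees of freedom = 2

df = (r−1)(c−1) = (2−1)·(3−1) = 2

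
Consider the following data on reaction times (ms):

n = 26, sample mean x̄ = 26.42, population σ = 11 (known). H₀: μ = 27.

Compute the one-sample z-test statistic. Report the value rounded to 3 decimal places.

SE = σ/√n = 11/√26 = 2.1573
z = (x̄−μ₀)/SE = (26.42−27)/2.1573 = -0.2689

test statistic = -0.269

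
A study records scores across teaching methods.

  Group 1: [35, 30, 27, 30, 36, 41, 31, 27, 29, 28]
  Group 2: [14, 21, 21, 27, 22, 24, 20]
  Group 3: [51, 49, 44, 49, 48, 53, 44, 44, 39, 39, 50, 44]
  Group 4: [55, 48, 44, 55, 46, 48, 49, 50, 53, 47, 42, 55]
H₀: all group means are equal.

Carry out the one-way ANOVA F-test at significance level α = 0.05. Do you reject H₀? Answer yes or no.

reject H₀: yes

Group means [31.40, 21.29, 46.17, 49.33], grand mean 39.244
SSB = Σnᵢ(x̄ᵢ−x̄)² = 4669.399; SSW = ΣΣ(x−x̄ᵢ)² = 720.162
MSB = 4669.399/3 = 1556.4664; MSW = 720.162/37 = 19.4638
F = MSB/MSW = 79.9671
df = (3, 37)
p-value (upper-tail) = 0.00000
At α=0.05: p < α → reject H₀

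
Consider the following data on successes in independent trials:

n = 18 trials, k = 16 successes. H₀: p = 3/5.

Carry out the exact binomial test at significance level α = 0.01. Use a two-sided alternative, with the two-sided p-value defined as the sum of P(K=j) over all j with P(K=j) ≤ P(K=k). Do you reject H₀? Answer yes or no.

reject H₀: no

Exact binomial: n=18, k=16, p₀=3/5=0.6000
P(X=j) = C(n,j)·p₀^j·(1−p₀)^(n−j); p = Σ P(X=j) over j with P(X=j) ≤ P(X=16)
p-value (two-sided) = 0.01398
At α=0.01: p ≥ α → fail to reject H₀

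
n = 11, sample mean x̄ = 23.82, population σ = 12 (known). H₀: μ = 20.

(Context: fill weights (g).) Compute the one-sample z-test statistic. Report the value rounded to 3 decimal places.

SE = σ/√n = 12/√11 = 3.6181
z = (x̄−μ₀)/SE = (23.82−20)/3.6181 = 1.0558

test statistic = 1.056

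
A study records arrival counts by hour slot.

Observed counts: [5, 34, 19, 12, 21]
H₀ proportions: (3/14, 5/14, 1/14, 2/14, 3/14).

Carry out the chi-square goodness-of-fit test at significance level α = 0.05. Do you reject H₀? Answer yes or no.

reject H₀: yes

n = 91; E_i = n·p_i = [19.50, 32.50, 6.50, 13.00, 19.50]
χ² = (5−19.50)²/19.50 + (34−32.50)²/32.50 + (19−6.50)²/6.50 + (12−13.00)²/13.00 + (21−19.50)²/19.50 = 35.0821
df = 4
p-value (upper-tail) = 0.00000
At α=0.05: p < α → reject H₀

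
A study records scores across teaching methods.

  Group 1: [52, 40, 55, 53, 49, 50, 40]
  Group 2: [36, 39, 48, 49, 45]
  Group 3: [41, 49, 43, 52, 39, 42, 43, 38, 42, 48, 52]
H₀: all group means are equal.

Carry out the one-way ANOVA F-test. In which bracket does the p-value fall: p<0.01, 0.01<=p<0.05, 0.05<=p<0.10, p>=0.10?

Group means [48.43, 43.40, 44.45], grand mean 45.435
SSB = Σnᵢ(x̄ᵢ−x̄)² = 94.011; SSW = ΣΣ(x−x̄ᵢ)² = 597.642
MSB = 94.011/2 = 47.0053; MSW = 597.642/20 = 29.8821
F = MSB/MSW = 1.5730
df = (2, 20)
p-value (upper-tail) = 0.23202
→ bracket: p>=0.10

p-value bracket: p>=0.10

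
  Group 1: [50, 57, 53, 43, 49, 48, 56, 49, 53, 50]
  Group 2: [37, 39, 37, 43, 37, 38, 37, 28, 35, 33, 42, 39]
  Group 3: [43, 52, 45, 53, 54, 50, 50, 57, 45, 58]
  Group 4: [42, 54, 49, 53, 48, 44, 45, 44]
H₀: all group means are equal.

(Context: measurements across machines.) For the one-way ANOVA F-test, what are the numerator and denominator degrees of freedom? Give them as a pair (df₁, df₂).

k = 4 groups, N = 40 total
df = (k−1, N−k) = (4−1, 40−4) = (3, 36)

degrees of freedom = [3, 36]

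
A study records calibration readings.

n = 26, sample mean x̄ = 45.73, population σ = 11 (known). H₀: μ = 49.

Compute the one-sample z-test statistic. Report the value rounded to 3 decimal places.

test statistic = -1.516

SE = σ/√n = 11/√26 = 2.1573
z = (x̄−μ₀)/SE = (45.73−49)/2.1573 = -1.5158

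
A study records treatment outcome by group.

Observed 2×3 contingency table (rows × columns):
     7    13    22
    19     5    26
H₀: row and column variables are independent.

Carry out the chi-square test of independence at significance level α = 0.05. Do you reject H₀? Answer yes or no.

reject H₀: yes

Row totals [42, 50], col totals [26, 18, 48], n=92
χ² = (7−11.87)²/11.87 + (13−8.22)²/8.22 + (22−21.91)²/21.91 + (19−14.13)²/14.13 + (5−9.78)²/9.78 + (26−26.09)²/26.09 = 8.7982
df = 2
p-value (upper-tail) = 0.01229
At α=0.05: p < α → reject H₀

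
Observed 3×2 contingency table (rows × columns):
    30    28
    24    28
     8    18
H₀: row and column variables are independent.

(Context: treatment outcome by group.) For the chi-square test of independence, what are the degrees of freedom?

degrees of freedom = 2

df = (r−1)(c−1) = (3−1)·(2−1) = 2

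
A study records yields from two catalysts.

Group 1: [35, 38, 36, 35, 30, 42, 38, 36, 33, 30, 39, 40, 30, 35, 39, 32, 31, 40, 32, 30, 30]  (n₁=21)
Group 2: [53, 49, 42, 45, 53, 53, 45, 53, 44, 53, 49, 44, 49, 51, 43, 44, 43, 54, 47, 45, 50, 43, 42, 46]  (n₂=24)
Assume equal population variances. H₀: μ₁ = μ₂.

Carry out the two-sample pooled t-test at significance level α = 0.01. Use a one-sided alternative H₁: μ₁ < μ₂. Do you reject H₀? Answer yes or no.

reject H₀: yes

x̄₁=34.810, s₁=3.958, n₁=21
x̄₂=47.500, s₂=4.160, n₂=24
s_p² = [20·3.958² + 23·4.160²]/43 = 16.5404
SE = √(s_p²·(1/21+1/24)) = 1.2152
t = (34.810−47.500)/1.2152 = -10.4427
df = 43
p-value (one-sided, H₁ less) = 0.00000
At α=0.01: p < α → reject H₀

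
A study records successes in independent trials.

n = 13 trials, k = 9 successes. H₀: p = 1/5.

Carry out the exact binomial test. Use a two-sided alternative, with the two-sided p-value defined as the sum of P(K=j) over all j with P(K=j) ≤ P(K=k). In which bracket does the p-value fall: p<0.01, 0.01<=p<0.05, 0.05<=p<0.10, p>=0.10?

p-value bracket: p<0.01

Exact binomial: n=13, k=9, p₀=1/5=0.2000
P(X=j) = C(n,j)·p₀^j·(1−p₀)^(n−j); p = Σ P(X=j) over j with P(X=j) ≤ P(X=9)
p-value (two-sided) = 0.00017
→ bracket: p<0.01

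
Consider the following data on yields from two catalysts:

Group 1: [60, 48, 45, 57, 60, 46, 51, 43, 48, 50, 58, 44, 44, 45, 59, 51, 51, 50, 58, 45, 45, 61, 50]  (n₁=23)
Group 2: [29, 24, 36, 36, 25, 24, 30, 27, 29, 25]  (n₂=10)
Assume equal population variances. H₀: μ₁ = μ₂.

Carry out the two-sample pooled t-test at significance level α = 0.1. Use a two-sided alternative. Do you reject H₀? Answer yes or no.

reject H₀: yes

x̄₁=50.826, s₁=6.073, n₁=23
x̄₂=28.500, s₂=4.503, n₂=10
s_p² = [22·6.073² + 9·4.503²]/31 = 32.0582
SE = √(s_p²·(1/23+1/10)) = 2.1447
t = (50.826−28.500)/2.1447 = 10.4100
df = 31
p-value (two-sided) = 0.00000
At α=0.1: p < α → reject H₀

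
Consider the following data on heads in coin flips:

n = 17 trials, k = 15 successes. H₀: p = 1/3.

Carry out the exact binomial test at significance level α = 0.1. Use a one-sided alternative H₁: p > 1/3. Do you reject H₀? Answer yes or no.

reject H₀: yes

Exact binomial: n=17, k=15, p₀=1/3=0.3333
P(X≥15) from Σ C(n,i)·p₀^i·(1−p₀)^(n−i)
p-value (one-sided, H₁ greater) = 0.00000
At α=0.1: p < α → reject H₀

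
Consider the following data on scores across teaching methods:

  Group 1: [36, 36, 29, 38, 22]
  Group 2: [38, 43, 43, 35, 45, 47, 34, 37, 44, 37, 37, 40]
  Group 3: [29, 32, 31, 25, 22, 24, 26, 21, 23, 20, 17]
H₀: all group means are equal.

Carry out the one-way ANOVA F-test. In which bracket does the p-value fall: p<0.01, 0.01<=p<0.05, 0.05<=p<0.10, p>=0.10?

Group means [32.20, 40.00, 24.55], grand mean 32.536
SSB = Σnᵢ(x̄ᵢ−x̄)² = 1371.437; SSW = ΣΣ(x−x̄ᵢ)² = 595.527
MSB = 1371.437/2 = 685.7185; MSW = 595.527/25 = 23.8211
F = MSB/MSW = 28.7862
df = (2, 25)
p-value (upper-tail) = 0.00000
→ bracket: p<0.01

p-value bracket: p<0.01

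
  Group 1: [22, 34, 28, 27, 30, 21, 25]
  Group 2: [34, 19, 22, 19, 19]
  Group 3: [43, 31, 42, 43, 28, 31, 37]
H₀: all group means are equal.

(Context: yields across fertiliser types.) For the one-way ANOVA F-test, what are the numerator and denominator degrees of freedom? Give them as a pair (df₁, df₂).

k = 3 groups, N = 19 total
df = (k−1, N−k) = (3−1, 19−3) = (2, 16)

degrees of freedom = [2, 16]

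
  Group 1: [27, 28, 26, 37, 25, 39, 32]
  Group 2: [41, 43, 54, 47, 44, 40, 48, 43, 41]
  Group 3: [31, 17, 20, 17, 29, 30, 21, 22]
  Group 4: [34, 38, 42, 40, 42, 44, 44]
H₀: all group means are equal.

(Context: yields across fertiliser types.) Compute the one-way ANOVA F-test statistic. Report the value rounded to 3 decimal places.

test statistic = 30.993

Group means [30.57, 44.56, 23.38, 40.57], grand mean 35.032
SSB = Σnᵢ(x̄ᵢ−x̄)² = 2257.442; SSW = ΣΣ(x−x̄ᵢ)² = 655.526
MSB = 2257.442/3 = 752.4806; MSW = 655.526/27 = 24.2787
F = MSB/MSW = 30.9934
df = (3, 27)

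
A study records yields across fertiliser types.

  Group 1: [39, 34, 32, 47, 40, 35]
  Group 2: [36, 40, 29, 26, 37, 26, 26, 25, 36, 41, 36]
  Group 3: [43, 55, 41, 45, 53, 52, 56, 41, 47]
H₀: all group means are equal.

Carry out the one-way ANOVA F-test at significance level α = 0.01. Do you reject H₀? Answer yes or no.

reject H₀: yes

Group means [37.83, 32.55, 48.11], grand mean 39.154
SSB = Σnᵢ(x̄ᵢ−x̄)² = 1212.935; SSW = ΣΣ(x−x̄ᵢ)² = 814.449
MSB = 1212.935/2 = 606.4676; MSW = 814.449/23 = 35.4108
F = MSB/MSW = 17.1266
df = (2, 23)
p-value (upper-tail) = 0.00003
At α=0.01: p < α → reject H₀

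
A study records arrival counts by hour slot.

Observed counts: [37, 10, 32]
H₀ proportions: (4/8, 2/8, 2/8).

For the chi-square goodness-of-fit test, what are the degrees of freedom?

df = k − 1 = 3 − 1 = 2

degrees of freedom = 2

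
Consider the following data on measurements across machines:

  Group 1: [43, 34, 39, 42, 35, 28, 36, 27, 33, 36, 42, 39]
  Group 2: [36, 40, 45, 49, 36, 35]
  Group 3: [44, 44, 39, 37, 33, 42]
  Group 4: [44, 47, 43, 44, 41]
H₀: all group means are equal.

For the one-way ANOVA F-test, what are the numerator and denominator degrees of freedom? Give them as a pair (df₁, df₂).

degrees of freedom = [3, 25]

k = 4 groups, N = 29 total
df = (k−1, N−k) = (4−1, 29−4) = (3, 25)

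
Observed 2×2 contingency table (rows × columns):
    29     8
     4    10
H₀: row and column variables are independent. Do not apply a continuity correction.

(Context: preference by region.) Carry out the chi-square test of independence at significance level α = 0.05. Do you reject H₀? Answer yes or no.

Row totals [37, 14], col totals [33, 18], n=51
χ² = (29−23.94)²/23.94 + (8−13.06)²/13.06 + (4−9.06)²/9.06 + (10−4.94)²/4.94 = 11.0330
df = 1
p-value (upper-tail) = 0.00090
At α=0.05: p < α → reject H₀

reject H₀: yes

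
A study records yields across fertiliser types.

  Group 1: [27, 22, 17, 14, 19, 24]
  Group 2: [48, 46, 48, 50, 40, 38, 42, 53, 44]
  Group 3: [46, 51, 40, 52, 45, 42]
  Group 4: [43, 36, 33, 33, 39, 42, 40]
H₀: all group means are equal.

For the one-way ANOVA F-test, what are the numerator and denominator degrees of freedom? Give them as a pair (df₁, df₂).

degrees of freedom = [3, 24]

k = 4 groups, N = 28 total
df = (k−1, N−k) = (4−1, 28−4) = (3, 24)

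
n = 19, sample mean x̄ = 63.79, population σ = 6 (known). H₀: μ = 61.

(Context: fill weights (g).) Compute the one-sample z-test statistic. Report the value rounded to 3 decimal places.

SE = σ/√n = 6/√19 = 1.3765
z = (x̄−μ₀)/SE = (63.79−61)/1.3765 = 2.0269

test statistic = 2.027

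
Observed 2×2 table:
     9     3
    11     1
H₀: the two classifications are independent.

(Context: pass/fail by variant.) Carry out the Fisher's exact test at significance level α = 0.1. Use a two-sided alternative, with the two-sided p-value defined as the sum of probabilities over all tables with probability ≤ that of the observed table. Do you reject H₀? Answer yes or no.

Margins: r₁=12, r₂=12, c₁=20, c₂=4, n=24
p_obs = C(12,9)·C(12,11)/C(24,20); sum pmf over tables with pmf ≤ p_obs
p-value (two-sided) = 0.59006
At α=0.1: p ≥ α → fail to reject H₀

reject H₀: no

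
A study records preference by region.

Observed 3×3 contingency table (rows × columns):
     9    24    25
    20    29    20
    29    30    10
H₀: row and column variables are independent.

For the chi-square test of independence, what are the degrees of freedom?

degrees of freedom = 4

df = (r−1)(c−1) = (3−1)·(3−1) = 4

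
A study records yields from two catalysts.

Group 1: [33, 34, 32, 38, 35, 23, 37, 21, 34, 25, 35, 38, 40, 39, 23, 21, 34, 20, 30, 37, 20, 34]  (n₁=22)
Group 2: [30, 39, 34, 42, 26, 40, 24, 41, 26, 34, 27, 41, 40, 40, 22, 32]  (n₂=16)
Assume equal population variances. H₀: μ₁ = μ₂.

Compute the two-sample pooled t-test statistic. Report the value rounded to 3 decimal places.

test statistic = -1.133

x̄₁=31.045, s₁=6.883, n₁=22
x̄₂=33.625, s₂=6.994, n₂=16
s_p² = [21·6.883² + 15·6.994²]/36 = 48.0196
SE = √(s_p²·(1/22+1/16)) = 2.2768
t = (31.045−33.625)/2.2768 = -1.1330
df = 36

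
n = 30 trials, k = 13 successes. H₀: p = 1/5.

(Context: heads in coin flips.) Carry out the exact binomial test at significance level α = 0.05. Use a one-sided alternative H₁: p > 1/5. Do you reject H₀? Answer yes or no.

reject H₀: yes

Exact binomial: n=30, k=13, p₀=1/5=0.2000
P(X≥13) from Σ C(n,i)·p₀^i·(1−p₀)^(n−i)
p-value (one-sided, H₁ greater) = 0.00311
At α=0.05: p < α → reject H₀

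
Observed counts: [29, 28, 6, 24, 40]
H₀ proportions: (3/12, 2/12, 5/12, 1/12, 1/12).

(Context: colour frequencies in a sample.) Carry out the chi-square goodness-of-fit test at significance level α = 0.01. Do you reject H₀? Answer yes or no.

reject H₀: yes

n = 127; E_i = n·p_i = [31.75, 21.17, 52.92, 10.58, 10.58]
χ² = (29−31.75)²/31.75 + (28−21.17)²/21.17 + (6−52.92)²/52.92 + (24−10.58)²/10.58 + (40−10.58)²/10.58 = 142.8142
df = 4
p-value (upper-tail) = 0.00000
At α=0.01: p < α → reject H₀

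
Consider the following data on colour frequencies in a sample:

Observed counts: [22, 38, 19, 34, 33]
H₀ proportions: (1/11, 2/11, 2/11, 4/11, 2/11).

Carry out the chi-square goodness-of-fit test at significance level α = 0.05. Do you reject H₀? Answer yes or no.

reject H₀: yes

n = 146; E_i = n·p_i = [13.27, 26.55, 26.55, 53.09, 26.55]
χ² = (22−13.27)²/13.27 + (38−26.55)²/26.55 + (19−26.55)²/26.55 + (34−53.09)²/53.09 + (33−26.55)²/26.55 = 21.2603
df = 4
p-value (upper-tail) = 0.00028
At α=0.05: p < α → reject H₀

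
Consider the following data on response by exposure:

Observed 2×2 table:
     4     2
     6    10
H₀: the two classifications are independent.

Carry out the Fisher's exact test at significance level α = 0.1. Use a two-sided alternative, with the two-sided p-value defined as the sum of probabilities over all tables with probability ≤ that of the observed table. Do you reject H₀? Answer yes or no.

Margins: r₁=6, r₂=16, c₁=10, c₂=12, n=22
p_obs = C(6,4)·C(16,6)/C(22,10); sum pmf over tables with pmf ≤ p_obs
p-value (two-sided) = 0.34763
At α=0.1: p ≥ α → fail to reject H₀

reject H₀: no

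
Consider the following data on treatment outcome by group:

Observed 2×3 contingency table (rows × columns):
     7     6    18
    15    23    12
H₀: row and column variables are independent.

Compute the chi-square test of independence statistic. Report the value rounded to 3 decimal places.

test statistic = 10.178

Row totals [31, 50], col totals [22, 29, 30], n=81
χ² = (7−8.42)²/8.42 + (6−11.10)²/11.10 + (18−11.48)²/11.48 + (15−13.58)²/13.58 + (23−17.90)²/17.90 + (12−18.52)²/18.52 = 10.1778
df = 2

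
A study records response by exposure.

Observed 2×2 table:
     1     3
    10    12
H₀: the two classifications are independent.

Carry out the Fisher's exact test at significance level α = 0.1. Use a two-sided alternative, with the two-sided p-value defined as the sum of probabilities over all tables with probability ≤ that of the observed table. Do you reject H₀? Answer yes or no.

Margins: r₁=4, r₂=22, c₁=11, c₂=15, n=26
p_obs = C(4,1)·C(22,10)/C(26,11); sum pmf over tables with pmf ≤ p_obs
p-value (two-sided) = 0.61371
At α=0.1: p ≥ α → fail to reject H₀

reject H₀: no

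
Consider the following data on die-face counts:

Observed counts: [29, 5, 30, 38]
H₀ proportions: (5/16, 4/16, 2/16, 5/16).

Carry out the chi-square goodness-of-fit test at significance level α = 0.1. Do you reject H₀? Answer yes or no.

reject H₀: yes

n = 102; E_i = n·p_i = [31.88, 25.50, 12.75, 31.88]
χ² = (29−31.88)²/31.88 + (5−25.50)²/25.50 + (30−12.75)²/12.75 + (38−31.88)²/31.88 = 41.2549
df = 3
p-value (upper-tail) = 0.00000
At α=0.1: p < α → reject H₀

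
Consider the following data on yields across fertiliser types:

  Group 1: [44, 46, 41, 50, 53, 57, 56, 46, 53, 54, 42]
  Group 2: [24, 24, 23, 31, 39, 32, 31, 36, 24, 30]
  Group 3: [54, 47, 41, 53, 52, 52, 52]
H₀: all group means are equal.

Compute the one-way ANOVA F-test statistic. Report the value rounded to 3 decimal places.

Group means [49.27, 29.40, 50.14], grand mean 42.393
SSB = Σnᵢ(x̄ᵢ−x̄)² = 2629.240; SSW = ΣΣ(x−x̄ᵢ)² = 729.439
MSB = 2629.240/2 = 1314.6198; MSW = 729.439/25 = 29.1776
F = MSB/MSW = 45.0559
df = (2, 25)

test statistic = 45.056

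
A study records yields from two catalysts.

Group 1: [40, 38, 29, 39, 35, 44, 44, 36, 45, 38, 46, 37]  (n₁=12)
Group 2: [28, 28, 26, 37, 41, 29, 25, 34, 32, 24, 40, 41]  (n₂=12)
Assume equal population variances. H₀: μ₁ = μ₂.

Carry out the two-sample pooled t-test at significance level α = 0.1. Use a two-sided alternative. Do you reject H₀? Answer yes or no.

reject H₀: yes

x̄₁=39.250, s₁=4.920, n₁=12
x̄₂=32.083, s₂=6.360, n₂=12
s_p² = [11·4.920² + 11·6.360²]/22 = 32.3258
SE = √(s_p²·(1/12+1/12)) = 2.3211
t = (39.250−32.083)/2.3211 = 3.0876
df = 22
p-value (two-sided) = 0.00538
At α=0.1: p < α → reject H₀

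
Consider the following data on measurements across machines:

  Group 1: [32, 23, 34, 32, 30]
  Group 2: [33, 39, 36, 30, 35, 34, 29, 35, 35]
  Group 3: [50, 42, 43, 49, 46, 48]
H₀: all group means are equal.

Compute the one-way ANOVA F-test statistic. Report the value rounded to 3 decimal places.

test statistic = 35.405

Group means [30.20, 34.00, 46.33], grand mean 36.750
SSB = Σnᵢ(x̄ᵢ−x̄)² = 833.617; SSW = ΣΣ(x−x̄ᵢ)² = 200.133
MSB = 833.617/2 = 416.8083; MSW = 200.133/17 = 11.7725
F = MSB/MSW = 35.4051
df = (2, 17)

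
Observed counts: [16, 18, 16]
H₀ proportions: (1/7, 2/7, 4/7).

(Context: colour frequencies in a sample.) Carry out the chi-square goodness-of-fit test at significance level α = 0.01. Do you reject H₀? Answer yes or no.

n = 50; E_i = n·p_i = [7.14, 14.29, 28.57]
χ² = (16−7.14)²/7.14 + (18−14.29)²/14.29 + (16−28.57)²/28.57 = 17.4800
df = 2
p-value (upper-tail) = 0.00016
At α=0.01: p < α → reject H₀

reject H₀: yes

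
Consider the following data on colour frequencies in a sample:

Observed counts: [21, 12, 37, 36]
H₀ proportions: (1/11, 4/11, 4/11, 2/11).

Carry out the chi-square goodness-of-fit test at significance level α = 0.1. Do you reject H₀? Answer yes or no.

reject H₀: yes

n = 106; E_i = n·p_i = [9.64, 38.55, 38.55, 19.27]
χ² = (21−9.64)²/9.64 + (12−38.55)²/38.55 + (37−38.55)²/38.55 + (36−19.27)²/19.27 = 46.2618
df = 3
p-value (upper-tail) = 0.00000
At α=0.1: p < α → reject H₀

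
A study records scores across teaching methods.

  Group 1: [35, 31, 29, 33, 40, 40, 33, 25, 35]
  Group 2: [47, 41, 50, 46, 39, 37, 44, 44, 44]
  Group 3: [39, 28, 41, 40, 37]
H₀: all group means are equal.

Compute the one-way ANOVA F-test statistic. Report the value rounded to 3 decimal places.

test statistic = 10.943

Group means [33.44, 43.56, 37.00], grand mean 38.174
SSB = Σnᵢ(x̄ᵢ−x̄)² = 468.860; SSW = ΣΣ(x−x̄ᵢ)² = 428.444
MSB = 468.860/2 = 234.4300; MSW = 428.444/20 = 21.4222
F = MSB/MSW = 10.9433
df = (2, 20)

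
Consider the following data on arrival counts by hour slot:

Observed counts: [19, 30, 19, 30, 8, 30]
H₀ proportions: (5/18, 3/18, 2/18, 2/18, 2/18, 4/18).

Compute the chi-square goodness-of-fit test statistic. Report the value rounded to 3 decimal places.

n = 136; E_i = n·p_i = [37.78, 22.67, 15.11, 15.11, 15.11, 30.22]
χ² = (19−37.78)²/37.78 + (30−22.67)²/22.67 + (19−15.11)²/15.11 + (30−15.11)²/15.11 + (8−15.11)²/15.11 + (30−30.22)²/30.22 = 30.7250
df = 5

test statistic = 30.725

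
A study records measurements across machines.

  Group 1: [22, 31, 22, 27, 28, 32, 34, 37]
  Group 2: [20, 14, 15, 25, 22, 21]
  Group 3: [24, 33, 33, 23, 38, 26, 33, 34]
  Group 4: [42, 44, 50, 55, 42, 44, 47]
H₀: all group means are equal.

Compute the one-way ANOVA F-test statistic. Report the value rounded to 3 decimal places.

test statistic = 31.968

Group means [29.12, 19.50, 30.50, 46.29], grand mean 31.655
SSB = Σnᵢ(x̄ᵢ−x̄)² = 2446.748; SSW = ΣΣ(x−x̄ᵢ)² = 637.804
MSB = 2446.748/3 = 815.5827; MSW = 637.804/25 = 25.5121
F = MSB/MSW = 31.9684
df = (3, 25)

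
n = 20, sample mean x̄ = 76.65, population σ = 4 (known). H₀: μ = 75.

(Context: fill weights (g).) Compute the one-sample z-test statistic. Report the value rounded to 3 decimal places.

test statistic = 1.845

SE = σ/√n = 4/√20 = 0.8944
z = (x̄−μ₀)/SE = (76.65−75)/0.8944 = 1.8448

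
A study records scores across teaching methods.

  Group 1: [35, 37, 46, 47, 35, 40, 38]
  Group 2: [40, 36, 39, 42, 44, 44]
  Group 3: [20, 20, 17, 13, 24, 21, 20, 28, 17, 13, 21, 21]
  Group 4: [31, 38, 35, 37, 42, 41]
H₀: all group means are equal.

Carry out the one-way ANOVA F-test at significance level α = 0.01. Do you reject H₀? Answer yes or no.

Group means [39.71, 40.83, 19.58, 37.33], grand mean 31.677
SSB = Σnᵢ(x̄ᵢ−x̄)² = 2902.262; SSW = ΣΣ(x−x̄ᵢ)² = 474.512
MSB = 2902.262/3 = 967.4208; MSW = 474.512/27 = 17.5745
F = MSB/MSW = 55.0468
df = (3, 27)
p-value (upper-tail) = 0.00000
At α=0.01: p < α → reject H₀

reject H₀: yes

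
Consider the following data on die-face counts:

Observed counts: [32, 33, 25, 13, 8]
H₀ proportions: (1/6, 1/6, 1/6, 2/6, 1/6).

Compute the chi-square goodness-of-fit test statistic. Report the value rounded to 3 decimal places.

n = 111; E_i = n·p_i = [18.50, 18.50, 18.50, 37.00, 18.50]
χ² = (32−18.50)²/18.50 + (33−18.50)²/18.50 + (25−18.50)²/18.50 + (13−37.00)²/37.00 + (8−18.50)²/18.50 = 45.0270
df = 4

test statistic = 45.027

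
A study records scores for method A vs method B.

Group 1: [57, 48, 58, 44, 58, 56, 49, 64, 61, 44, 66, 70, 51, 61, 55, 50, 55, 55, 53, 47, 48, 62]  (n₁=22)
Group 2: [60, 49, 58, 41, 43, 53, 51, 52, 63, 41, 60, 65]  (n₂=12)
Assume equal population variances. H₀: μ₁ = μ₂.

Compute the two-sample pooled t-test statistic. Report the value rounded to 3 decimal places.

test statistic = 0.770

x̄₁=55.091, s₁=7.091, n₁=22
x̄₂=53.000, s₂=8.399, n₂=12
s_p² = [21·7.091² + 11·8.399²]/32 = 57.2443
SE = √(s_p²·(1/22+1/12)) = 2.7152
t = (55.091−53.000)/2.7152 = 0.7701
df = 32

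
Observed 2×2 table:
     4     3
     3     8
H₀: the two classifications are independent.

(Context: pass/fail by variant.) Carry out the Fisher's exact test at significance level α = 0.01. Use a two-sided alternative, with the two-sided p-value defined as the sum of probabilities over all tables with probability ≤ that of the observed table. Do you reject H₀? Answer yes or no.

reject H₀: no

Margins: r₁=7, r₂=11, c₁=7, c₂=11, n=18
p_obs = C(7,4)·C(11,3)/C(18,7); sum pmf over tables with pmf ≤ p_obs
p-value (two-sided) = 0.33220
At α=0.01: p ≥ α → fail to reject H₀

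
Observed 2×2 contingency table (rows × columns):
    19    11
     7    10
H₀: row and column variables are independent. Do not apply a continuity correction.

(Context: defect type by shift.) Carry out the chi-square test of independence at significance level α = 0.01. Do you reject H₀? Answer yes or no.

reject H₀: no

Row totals [30, 17], col totals [26, 21], n=47
χ² = (19−16.60)²/16.60 + (11−13.40)²/13.40 + (7−9.40)²/9.40 + (10−7.60)²/7.60 = 2.1552
df = 1
p-value (upper-tail) = 0.14209
At α=0.01: p ≥ α → fail to reject H₀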